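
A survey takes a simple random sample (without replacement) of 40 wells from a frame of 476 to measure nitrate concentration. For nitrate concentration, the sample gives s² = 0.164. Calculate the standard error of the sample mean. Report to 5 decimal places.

0.06128

Under SRS without replacement, Var(ȳ) = (1 − f)·s²/n with f = n/N = 40/476 = 0.08403361.
Var(ȳ) = (1 − 0.08403361)·0.164/40 = 0.91596639·0.0041 = 0.0037554622.
SE(ȳ) = √(0.0037554622) = 0.06128.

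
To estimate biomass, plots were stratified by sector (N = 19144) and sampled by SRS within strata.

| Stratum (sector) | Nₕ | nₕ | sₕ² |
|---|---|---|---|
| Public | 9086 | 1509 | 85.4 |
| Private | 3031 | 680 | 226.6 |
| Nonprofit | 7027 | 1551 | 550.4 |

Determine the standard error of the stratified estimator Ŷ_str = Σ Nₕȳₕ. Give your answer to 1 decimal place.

Var(Ŷ_str) = Σₕ Nₕ²(1 − fₕ)sₕ²/nₕ.
Public: 9086²·(1 − 1509/9086)·85.4/1509 = 3.8961768 × 10^6.
Private: 3031²·(1 − 680/3031)·226.6/680 = 2.3745951 × 10^6.
Nonprofit: 7027²·(1 − 1551/7027)·550.4/1551 = 1.3655261 × 10^7.
Sum = 1.9926033 × 10^7.
SE = √(1.9926033 × 10^7) = 4463.9.

4463.9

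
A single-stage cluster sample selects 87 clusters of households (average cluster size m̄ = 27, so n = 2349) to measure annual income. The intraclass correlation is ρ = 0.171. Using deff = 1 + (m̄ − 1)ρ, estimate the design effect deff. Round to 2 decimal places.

deff = 1 + (27 − 1)·0.171 = 1 + 4.446 = 5.446.

5.45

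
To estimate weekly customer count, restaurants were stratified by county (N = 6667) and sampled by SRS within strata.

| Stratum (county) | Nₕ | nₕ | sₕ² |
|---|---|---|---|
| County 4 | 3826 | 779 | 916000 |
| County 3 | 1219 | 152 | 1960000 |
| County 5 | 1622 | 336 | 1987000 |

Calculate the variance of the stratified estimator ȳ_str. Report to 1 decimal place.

963.2

Var(ȳ_str) = Σₕ Wₕ²(1 − fₕ)sₕ²/nₕ with Wₕ = Nₕ/N, N = 6667.
County 4: Wₕ = 0.57387131; term = 0.57387131²·(1 − 0.20360690)·916000/779 = 308.40011.
County 3: Wₕ = 0.18284086; term = 0.18284086²·(1 − 0.12469237)·1960000/152 = 377.32858.
County 5: Wₕ = 0.24328784; term = 0.24328784²·(1 − 0.20715166)·1987000/336 = 277.51694.
Sum = 963.24563.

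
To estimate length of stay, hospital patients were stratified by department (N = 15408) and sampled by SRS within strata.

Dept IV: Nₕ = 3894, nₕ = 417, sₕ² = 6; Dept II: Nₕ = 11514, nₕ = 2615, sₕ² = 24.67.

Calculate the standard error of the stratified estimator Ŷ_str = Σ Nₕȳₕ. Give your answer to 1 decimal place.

1077.7

Var(Ŷ_str) = Σₕ Nₕ²(1 − fₕ)sₕ²/nₕ.
Dept IV: 3894²·(1 − 417/3894)·6/417 = 194812.06.
Dept II: 11514²·(1 − 2615/11514)·24.67/2615 = 966640.28.
Sum = 1.1614523 × 10^6.
SE = √(1.1614523 × 10^6) = 1077.7.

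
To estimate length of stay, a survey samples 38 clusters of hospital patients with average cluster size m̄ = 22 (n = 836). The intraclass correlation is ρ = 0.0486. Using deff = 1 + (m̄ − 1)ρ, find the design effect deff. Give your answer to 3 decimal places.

2.021

deff = 1 + (22 − 1)·0.0486 = 1 + 1.0206 = 2.0206.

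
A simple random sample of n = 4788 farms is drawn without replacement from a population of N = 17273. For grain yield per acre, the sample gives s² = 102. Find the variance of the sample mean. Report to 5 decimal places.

Under SRS without replacement, Var(ȳ) = (1 − f)·s²/n with f = n/N = 4788/17273 = 0.27719562.
Var(ȳ) = (1 − 0.27719562)·102/4788 = 0.72280438·0.021303258 = 0.015398088.

0.01540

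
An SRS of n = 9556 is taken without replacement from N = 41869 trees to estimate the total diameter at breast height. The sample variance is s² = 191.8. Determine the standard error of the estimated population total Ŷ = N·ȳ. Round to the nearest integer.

Var(Ŷ) = N²·Var(ȳ) = N²·(1 − n/N)·s²/n.
f = 9556/41869 = 0.22823569; Var(ȳ) = 0.77176431·191.8/9556 = 0.015490205.
Var(Ŷ) = 41869² · 0.015490205 = 2.7154533 × 10^7.
SE(Ŷ) = √(2.7154533 × 10^7) = 5211.

5211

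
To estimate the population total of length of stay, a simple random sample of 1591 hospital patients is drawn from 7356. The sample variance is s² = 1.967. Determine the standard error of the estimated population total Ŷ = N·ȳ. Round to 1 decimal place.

Var(Ŷ) = N²·Var(ȳ) = N²·(1 − n/N)·s²/n.
f = 1591/7356 = 0.21628603; Var(ȳ) = 0.78371397·1.967/1591 = 9.6892859 × 10^-4.
Var(Ŷ) = 7356² · (9.6892859 × 10^-4) = 52429.439.
SE(Ŷ) = √(52429.439) = 229.0.

229.0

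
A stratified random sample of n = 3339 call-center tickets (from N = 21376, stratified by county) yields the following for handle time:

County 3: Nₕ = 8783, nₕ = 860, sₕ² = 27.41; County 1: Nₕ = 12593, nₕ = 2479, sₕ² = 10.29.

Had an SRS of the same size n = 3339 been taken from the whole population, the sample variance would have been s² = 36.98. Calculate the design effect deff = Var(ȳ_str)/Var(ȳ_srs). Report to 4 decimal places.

Var(ȳ_str) = Σ Wₕ²(1−fₕ)sₕ²/nₕ with Wₕ = Nₕ/21376:
  County 3: (8783/21376)²·(1−860/8783)·27.41/860 = 0.0048538935
  County 1: (12593/21376)²·(1−2479/12593)·10.29/2479 = 0.0011570127
  → Var(ȳ_str) = 0.0060109062.
Var(ȳ_srs) = (1 − 3339/21376)·36.98/3339 = 0.0093451947.
deff = 0.0060109062 / 0.0093451947 = 0.6432.

0.6432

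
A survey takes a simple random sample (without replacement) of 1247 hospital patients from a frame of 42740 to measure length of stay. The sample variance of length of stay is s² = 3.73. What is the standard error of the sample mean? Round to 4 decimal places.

Under SRS without replacement, Var(ȳ) = (1 − f)·s²/n with f = n/N = 1247/42740 = 0.02917642.
Var(ȳ) = (1 − 0.02917642)·3.73/1247 = 0.97082358·0.0029911788 = 0.002903907.
SE(ȳ) = √(0.002903907) = 0.0539.

0.0539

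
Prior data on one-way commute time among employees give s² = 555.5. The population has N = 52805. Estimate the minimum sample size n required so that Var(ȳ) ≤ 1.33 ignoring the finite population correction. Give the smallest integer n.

418

Without fpc, n₀ = s²/D = 555.5/1.33 = 417.6692.
Rounding up, n = 418.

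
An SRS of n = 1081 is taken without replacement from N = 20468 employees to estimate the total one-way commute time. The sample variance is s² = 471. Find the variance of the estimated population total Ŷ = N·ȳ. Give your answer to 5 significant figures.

1.7289 × 10^8

Var(Ŷ) = N²·Var(ȳ) = N²·(1 − n/N)·s²/n.
f = 1081/20468 = 0.05281415; Var(ȳ) = 0.94718585·471/1081 = 0.41269615.
Var(Ŷ) = 20468² · 0.41269615 = 1.7289452 × 10^8.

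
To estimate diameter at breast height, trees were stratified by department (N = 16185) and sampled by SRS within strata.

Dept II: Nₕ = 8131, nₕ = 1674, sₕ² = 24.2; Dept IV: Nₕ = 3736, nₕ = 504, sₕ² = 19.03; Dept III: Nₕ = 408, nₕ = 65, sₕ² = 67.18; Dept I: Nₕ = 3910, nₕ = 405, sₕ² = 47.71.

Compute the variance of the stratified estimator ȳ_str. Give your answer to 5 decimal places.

0.01135

Var(ȳ_str) = Σₕ Wₕ²(1 − fₕ)sₕ²/nₕ with Wₕ = Nₕ/N, N = 16185.
Dept II: Wₕ = 0.50237875; term = 0.50237875²·(1 − 0.20587874)·24.2/1674 = 0.0028974053.
Dept IV: Wₕ = 0.23083102; term = 0.23083102²·(1 − 0.13490364)·19.03/504 = 0.001740448.
Dept III: Wₕ = 0.02520853; term = 0.02520853²·(1 − 0.15931373)·67.18/65 = 5.5214802 × 10^-4.
Dept I: Wₕ = 0.24158171; term = 0.24158171²·(1 − 0.10358056)·47.71/405 = 0.0061630227.
Sum = 0.011353024.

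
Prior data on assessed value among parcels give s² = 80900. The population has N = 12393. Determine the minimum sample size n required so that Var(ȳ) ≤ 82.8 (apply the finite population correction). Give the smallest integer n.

Without fpc, n₀ = s²/D = 80900/82.8 = 977.0531.
With fpc, (1 − n/N)·s²/n ≤ D requires n ≥ n₀/(1 + n₀/N) = 977.0531/(1 + 977.0531/12393) = 905.6523.
Rounding up, n = 906.

906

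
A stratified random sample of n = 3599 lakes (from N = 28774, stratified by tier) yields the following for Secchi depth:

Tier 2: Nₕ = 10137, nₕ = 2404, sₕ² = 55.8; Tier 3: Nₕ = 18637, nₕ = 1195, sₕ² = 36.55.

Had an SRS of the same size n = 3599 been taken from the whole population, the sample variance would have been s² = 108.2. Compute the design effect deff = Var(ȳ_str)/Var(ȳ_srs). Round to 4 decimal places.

0.5401

Var(ȳ_str) = Σ Wₕ²(1−fₕ)sₕ²/nₕ with Wₕ = Nₕ/28774:
  Tier 2: (10137/28774)²·(1−2404/10137)·55.8/2404 = 0.0021976408
  Tier 3: (18637/28774)²·(1−1195/18637)·36.55/1195 = 0.01200857
  → Var(ȳ_str) = 0.014206211.
Var(ȳ_srs) = (1 − 3599/28774)·108.2/3599 = 0.026303567.
deff = 0.014206211 / 0.026303567 = 0.5401.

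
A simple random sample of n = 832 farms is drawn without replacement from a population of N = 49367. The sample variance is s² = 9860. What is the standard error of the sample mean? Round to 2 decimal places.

Under SRS without replacement, Var(ȳ) = (1 − f)·s²/n with f = n/N = 832/49367 = 0.01685336.
Var(ȳ) = (1 − 0.01685336)·9860/832 = 0.98314664·11.850962 = 11.651233.
SE(ȳ) = √(11.651233) = 3.41.

3.41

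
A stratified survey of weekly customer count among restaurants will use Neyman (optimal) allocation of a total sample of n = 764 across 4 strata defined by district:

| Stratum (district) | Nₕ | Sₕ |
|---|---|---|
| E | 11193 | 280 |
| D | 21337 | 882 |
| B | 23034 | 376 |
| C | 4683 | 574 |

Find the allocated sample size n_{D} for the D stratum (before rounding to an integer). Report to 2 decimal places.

431.74

Neyman allocation: nₕ = n·NₕSₕ / Σⱼ NⱼSⱼ.
Σ NⱼSⱼ = 11193·280 + 21337·882 + 23034·376 + 4683·574 = 3.33021 × 10^7.
n_{D} = 764·21337·882 / (3.33021 × 10^7) = 431.74.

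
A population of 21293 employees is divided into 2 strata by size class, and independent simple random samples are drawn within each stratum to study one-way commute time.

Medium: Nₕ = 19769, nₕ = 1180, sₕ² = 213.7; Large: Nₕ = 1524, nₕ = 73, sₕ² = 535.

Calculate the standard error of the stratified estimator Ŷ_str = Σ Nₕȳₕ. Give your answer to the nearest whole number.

9097

Var(Ŷ_str) = Σₕ Nₕ²(1 − fₕ)sₕ²/nₕ.
Medium: 19769²·(1 − 1180/19769)·213.7/1180 = 6.6552327 × 10^7.
Large: 1524²·(1 − 73/1524)·535/73 = 1.6206279 × 10^7.
Sum = 8.2758606 × 10^7.
SE = √(8.2758606 × 10^7) = 9097.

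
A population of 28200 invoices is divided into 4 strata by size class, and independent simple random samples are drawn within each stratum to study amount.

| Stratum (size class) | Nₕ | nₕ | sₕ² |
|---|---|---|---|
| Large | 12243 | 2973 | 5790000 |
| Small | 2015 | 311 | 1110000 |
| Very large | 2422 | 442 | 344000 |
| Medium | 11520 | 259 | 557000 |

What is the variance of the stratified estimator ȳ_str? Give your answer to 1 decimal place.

648.9

Var(ȳ_str) = Σₕ Wₕ²(1 − fₕ)sₕ²/nₕ with Wₕ = Nₕ/N, N = 28200.
Large: Wₕ = 0.43414894; term = 0.43414894²·(1 − 0.24283264)·5790000/2973 = 277.94126.
Small: Wₕ = 0.07145390; term = 0.07145390²·(1 − 0.15434243)·1110000/311 = 15.410226.
Very large: Wₕ = 0.08588652; term = 0.08588652²·(1 − 0.18249381)·344000/442 = 4.6932889.
Medium: Wₕ = 0.40851064; term = 0.40851064²·(1 − 0.02248264)·557000/259 = 350.82186.
Sum = 648.86663.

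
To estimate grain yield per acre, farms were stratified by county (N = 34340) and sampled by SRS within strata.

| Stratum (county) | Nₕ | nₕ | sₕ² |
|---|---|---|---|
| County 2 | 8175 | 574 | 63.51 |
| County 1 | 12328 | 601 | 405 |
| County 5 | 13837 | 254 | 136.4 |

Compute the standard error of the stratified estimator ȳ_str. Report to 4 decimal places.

Var(ȳ_str) = Σₕ Wₕ²(1 − fₕ)sₕ²/nₕ with Wₕ = Nₕ/N, N = 34340.
County 2: Wₕ = 0.23806057; term = 0.23806057²·(1 − 0.07021407)·63.51/574 = 0.0058302628.
County 1: Wₕ = 0.35899825; term = 0.35899825²·(1 − 0.04875081)·405/601 = 0.082615117.
County 5: Wₕ = 0.40294118; term = 0.40294118²·(1 − 0.01835658)·136.4/254 = 0.085588953.
Sum = 0.17403433.
SE = √(0.17403433) = 0.4172.

0.4172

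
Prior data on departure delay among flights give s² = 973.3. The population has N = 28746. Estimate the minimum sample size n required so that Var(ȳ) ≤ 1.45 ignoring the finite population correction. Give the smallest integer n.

Without fpc, n₀ = s²/D = 973.3/1.45 = 671.2414.
Rounding up, n = 672.

672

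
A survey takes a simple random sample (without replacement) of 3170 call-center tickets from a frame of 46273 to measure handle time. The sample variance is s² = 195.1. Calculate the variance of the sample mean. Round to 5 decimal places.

Under SRS without replacement, Var(ȳ) = (1 − f)·s²/n with f = n/N = 3170/46273 = 0.06850647.
Var(ȳ) = (1 − 0.06850647)·195.1/3170 = 0.93149353·0.061545741 = 0.05732946.

0.05733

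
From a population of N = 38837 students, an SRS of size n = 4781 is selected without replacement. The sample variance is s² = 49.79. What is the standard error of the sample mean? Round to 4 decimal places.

0.0956

Under SRS without replacement, Var(ȳ) = (1 − f)·s²/n with f = n/N = 4781/38837 = 0.12310426.
Var(ȳ) = (1 − 0.12310426)·49.79/4781 = 0.87689574·0.010414139 = 0.0091321144.
SE(ȳ) = √(0.0091321144) = 0.0956.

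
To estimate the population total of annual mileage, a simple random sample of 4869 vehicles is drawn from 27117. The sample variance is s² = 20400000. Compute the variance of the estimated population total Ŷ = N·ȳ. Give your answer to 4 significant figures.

2.528 × 10^12

Var(Ŷ) = N²·Var(ȳ) = N²·(1 − n/N)·s²/n.
f = 4869/27117 = 0.17955526; Var(ȳ) = 0.82044474·20400000/4869 = 3437.4764.
Var(Ŷ) = 27117² · 3437.4764 = 2.5276853 × 10^12.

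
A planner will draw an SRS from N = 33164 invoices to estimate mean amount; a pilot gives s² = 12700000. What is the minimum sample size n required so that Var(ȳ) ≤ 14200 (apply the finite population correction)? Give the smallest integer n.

871

Without fpc, n₀ = s²/D = 12700000/14200 = 894.3662.
With fpc, (1 − n/N)·s²/n ≤ D requires n ≥ n₀/(1 + n₀/N) = 894.3662/(1 + 894.3662/33164) = 870.8803.
Rounding up, n = 871.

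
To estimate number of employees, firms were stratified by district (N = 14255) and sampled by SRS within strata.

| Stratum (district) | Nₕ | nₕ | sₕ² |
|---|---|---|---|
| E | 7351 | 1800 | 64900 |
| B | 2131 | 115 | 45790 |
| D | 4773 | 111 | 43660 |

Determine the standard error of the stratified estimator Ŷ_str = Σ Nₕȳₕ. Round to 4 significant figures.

109200

Var(Ŷ_str) = Σₕ Nₕ²(1 − fₕ)sₕ²/nₕ.
E: 7351²·(1 − 1800/7351)·64900/1800 = 1.4712614 × 10^9.
B: 2131²·(1 − 115/2131)·45790/115 = 1.7105934 × 10^9.
D: 4773²·(1 − 111/4773)·43660/111 = 8.7523456 × 10^9.
Sum = 1.19342 × 10^10.
SE = √(1.19342 × 10^10) = 109200.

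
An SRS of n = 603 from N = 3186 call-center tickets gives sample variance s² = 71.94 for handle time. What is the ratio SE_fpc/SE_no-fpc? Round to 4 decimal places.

0.9004

f = n/N = 603/3186 = 0.18926554.
SE_no-fpc = √(s²/n) = 0.34540336; SE_fpc = √((1−f)s²/n) = 0.31100393.
Ratio = √(1−f) = 0.90040794.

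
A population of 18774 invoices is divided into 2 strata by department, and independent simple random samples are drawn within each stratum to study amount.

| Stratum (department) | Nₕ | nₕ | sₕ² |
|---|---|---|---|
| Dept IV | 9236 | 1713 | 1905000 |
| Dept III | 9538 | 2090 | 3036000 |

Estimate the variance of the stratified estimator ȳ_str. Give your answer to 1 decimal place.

512.0

Var(ȳ_str) = Σₕ Wₕ²(1 − fₕ)sₕ²/nₕ with Wₕ = Nₕ/N, N = 18774.
Dept IV: Wₕ = 0.49195696; term = 0.49195696²·(1 − 0.18546990)·1905000/1713 = 219.22949.
Dept III: Wₕ = 0.50804304; term = 0.50804304²·(1 − 0.21912351)·3036000/2090 = 292.77827.
Sum = 512.00776.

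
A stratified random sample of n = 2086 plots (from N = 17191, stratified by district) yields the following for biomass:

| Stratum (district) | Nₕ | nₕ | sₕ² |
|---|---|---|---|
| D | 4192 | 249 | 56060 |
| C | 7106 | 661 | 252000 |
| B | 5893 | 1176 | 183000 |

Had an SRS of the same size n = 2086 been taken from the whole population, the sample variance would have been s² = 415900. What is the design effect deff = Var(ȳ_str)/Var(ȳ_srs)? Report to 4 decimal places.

0.4927

Var(ȳ_str) = Σ Wₕ²(1−fₕ)sₕ²/nₕ with Wₕ = Nₕ/17191:
  D: (4192/17191)²·(1−249/4192)·56060/249 = 12.592139
  C: (7106/17191)²·(1−661/7106)·252000/661 = 59.080604
  B: (5893/17191)²·(1−1176/5893)·183000/1176 = 14.636721
  → Var(ȳ_str) = 86.309464.
Var(ȳ_srs) = (1 − 2086/17191)·415900/2086 = 175.18391.
deff = 86.309464 / 175.18391 = 0.4927.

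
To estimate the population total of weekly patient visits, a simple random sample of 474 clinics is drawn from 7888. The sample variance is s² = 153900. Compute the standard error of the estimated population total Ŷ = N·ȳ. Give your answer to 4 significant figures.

Var(Ŷ) = N²·Var(ȳ) = N²·(1 − n/N)·s²/n.
f = 474/7888 = 0.06009128; Var(ȳ) = 0.93990872·153900/474 = 305.1729.
Var(Ŷ) = 7888² · 305.1729 = 1.8988024 × 10^10.
SE(Ŷ) = √(1.8988024 × 10^10) = 137800.

137800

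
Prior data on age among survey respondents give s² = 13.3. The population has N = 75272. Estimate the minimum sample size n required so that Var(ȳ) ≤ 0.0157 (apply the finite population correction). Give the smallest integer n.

838

Without fpc, n₀ = s²/D = 13.3/0.0157 = 847.1338.
With fpc, (1 − n/N)·s²/n ≤ D requires n ≥ n₀/(1 + n₀/N) = 847.1338/(1 + 847.1338/75272) = 837.7060.
Rounding up, n = 838.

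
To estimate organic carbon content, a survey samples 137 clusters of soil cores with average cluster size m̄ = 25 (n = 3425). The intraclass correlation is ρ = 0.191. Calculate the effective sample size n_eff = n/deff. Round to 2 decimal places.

deff = 1 + (25 − 1)·0.191 = 1 + 4.584 = 5.584.
n_eff = 3425 / 5.584 = 613.36.

613.36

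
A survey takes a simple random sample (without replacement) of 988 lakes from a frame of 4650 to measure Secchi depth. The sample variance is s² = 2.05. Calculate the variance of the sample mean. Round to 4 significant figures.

0.001634

Under SRS without replacement, Var(ȳ) = (1 − f)·s²/n with f = n/N = 988/4650 = 0.21247312.
Var(ȳ) = (1 − 0.21247312)·2.05/988 = 0.78752688·0.0020748988 = 0.0016340386.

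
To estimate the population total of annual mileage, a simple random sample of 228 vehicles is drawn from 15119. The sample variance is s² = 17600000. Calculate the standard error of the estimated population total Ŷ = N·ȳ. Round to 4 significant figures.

4.169 × 10^6

Var(Ŷ) = N²·Var(ȳ) = N²·(1 − n/N)·s²/n.
f = 228/15119 = 0.01508036; Var(ȳ) = 0.98491964·17600000/228 = 76028.884.
Var(Ŷ) = 15119² · 76028.884 = 1.7378999 × 10^13.
SE(Ŷ) = √(1.7378999 × 10^13) = 4.169 × 10^6.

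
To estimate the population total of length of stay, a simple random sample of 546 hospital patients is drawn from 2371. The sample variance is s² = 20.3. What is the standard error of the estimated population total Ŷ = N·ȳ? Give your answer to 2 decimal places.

Var(Ŷ) = N²·Var(ȳ) = N²·(1 − n/N)·s²/n.
f = 546/2371 = 0.23028258; Var(ȳ) = 0.76971742·20.3/546 = 0.028617699.
Var(Ŷ) = 2371² · 0.028617699 = 160878.43.
SE(Ŷ) = √(160878.43) = 401.10.

401.10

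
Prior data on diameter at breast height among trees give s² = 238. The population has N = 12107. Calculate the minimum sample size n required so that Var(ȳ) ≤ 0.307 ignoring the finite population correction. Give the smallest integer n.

776

Without fpc, n₀ = s²/D = 238/0.307 = 775.2443.
Rounding up, n = 776.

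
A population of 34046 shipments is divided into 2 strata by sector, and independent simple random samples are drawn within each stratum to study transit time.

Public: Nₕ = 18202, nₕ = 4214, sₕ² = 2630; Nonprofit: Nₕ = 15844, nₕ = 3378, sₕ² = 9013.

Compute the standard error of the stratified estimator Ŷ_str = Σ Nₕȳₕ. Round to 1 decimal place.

26189.6

Var(Ŷ_str) = Σₕ Nₕ²(1 − fₕ)sₕ²/nₕ.
Public: 18202²·(1 − 4214/18202)·2630/4214 = 1.5890441 × 10^8.
Nonprofit: 15844²·(1 − 3378/15844)·9013/3378 = 5.2698916 × 10^8.
Sum = 6.8589357 × 10^8.
SE = √(6.8589357 × 10^8) = 26189.6.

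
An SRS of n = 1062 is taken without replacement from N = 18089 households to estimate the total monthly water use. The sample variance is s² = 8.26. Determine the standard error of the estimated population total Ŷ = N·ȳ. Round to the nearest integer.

Var(Ŷ) = N²·Var(ȳ) = N²·(1 − n/N)·s²/n.
f = 1062/18089 = 0.05870971; Var(ȳ) = 0.94129029·8.26/1062 = 0.0073211467.
Var(Ŷ) = 18089² · 0.0073211467 = 2.3955665 × 10^6.
SE(Ŷ) = √(2.3955665 × 10^6) = 1548.

1548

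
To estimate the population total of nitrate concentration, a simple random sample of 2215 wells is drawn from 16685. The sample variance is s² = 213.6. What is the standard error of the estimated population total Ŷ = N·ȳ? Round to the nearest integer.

4825

Var(Ŷ) = N²·Var(ȳ) = N²·(1 − n/N)·s²/n.
f = 2215/16685 = 0.13275397; Var(ȳ) = 0.86724603·213.6/2215 = 0.083631491.
Var(Ŷ) = 16685² · 0.083631491 = 2.3282106 × 10^7.
SE(Ŷ) = √(2.3282106 × 10^7) = 4825.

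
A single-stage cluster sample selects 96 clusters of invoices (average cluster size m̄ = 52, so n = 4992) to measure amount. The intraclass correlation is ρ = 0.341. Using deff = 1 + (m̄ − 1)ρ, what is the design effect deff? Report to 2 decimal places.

18.39

deff = 1 + (52 − 1)·0.341 = 1 + 17.391 = 18.391.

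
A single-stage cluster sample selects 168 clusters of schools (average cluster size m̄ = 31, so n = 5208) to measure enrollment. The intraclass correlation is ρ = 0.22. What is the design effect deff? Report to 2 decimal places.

deff = 1 + (31 − 1)·0.22 = 1 + 6.6 = 7.6.

7.60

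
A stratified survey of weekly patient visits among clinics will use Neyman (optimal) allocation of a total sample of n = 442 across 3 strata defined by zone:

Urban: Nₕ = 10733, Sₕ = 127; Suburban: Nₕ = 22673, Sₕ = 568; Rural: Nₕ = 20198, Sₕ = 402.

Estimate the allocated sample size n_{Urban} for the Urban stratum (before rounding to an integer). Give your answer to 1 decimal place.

26.9

Neyman allocation: nₕ = n·NₕSₕ / Σⱼ NⱼSⱼ.
Σ NⱼSⱼ = 10733·127 + 22673·568 + 20198·402 = 2.2360951 × 10^7.
n_{Urban} = 442·10733·127 / (2.2360951 × 10^7) = 26.9.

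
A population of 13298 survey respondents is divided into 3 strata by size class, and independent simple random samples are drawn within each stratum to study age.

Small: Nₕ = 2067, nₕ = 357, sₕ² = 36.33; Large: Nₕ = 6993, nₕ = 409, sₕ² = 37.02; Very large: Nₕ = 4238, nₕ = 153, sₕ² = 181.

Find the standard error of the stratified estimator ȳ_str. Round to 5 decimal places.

0.37605

Var(ȳ_str) = Σₕ Wₕ²(1 − fₕ)sₕ²/nₕ with Wₕ = Nₕ/N, N = 13298.
Small: Wₕ = 0.15543691; term = 0.15543691²·(1 − 0.17271408)·36.33/357 = 0.0020340476.
Large: Wₕ = 0.52586855; term = 0.52586855²·(1 − 0.05848706)·37.02/409 = 0.02356643.
Very large: Wₕ = 0.31869454; term = 0.31869454²·(1 − 0.03610193)·181/153 = 0.11581572.
Sum = 0.1414162.
SE = √(0.1414162) = 0.37605.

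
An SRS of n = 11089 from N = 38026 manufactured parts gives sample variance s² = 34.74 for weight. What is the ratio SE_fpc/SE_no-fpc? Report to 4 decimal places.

f = n/N = 11089/38026 = 0.29161626.
SE_no-fpc = √(s²/n) = 0.055971728; SE_fpc = √((1−f)s²/n) = 0.047108905.
Ratio = √(1−f) = 0.84165536.

0.8417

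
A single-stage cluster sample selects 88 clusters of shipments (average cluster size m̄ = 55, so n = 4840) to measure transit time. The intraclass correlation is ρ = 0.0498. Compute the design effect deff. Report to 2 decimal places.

3.69

deff = 1 + (55 − 1)·0.0498 = 1 + 2.6892 = 3.6892.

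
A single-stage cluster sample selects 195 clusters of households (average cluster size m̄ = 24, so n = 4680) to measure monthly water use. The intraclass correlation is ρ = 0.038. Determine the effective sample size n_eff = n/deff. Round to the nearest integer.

2497

deff = 1 + (24 − 1)·0.038 = 1 + 0.874 = 1.874.
n_eff = 4680 / 1.874 = 2497.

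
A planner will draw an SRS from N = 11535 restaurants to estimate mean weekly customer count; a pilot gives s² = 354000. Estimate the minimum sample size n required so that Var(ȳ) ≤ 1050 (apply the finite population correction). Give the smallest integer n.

328

Without fpc, n₀ = s²/D = 354000/1050 = 337.1429.
With fpc, (1 − n/N)·s²/n ≤ D requires n ≥ n₀/(1 + n₀/N) = 337.1429/(1 + 337.1429/11535) = 327.5688.
Rounding up, n = 328.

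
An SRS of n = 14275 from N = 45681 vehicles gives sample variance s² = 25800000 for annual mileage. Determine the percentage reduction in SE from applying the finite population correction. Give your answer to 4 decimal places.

f = n/N = 14275/45681 = 0.31249316.
SE_no-fpc = √(s²/n) = 42.513004; SE_fpc = √((1−f)s²/n) = 35.250096.
Ratio = √(1−f) = 0.82916032. Reduction = 100·(1 − 0.82916032) = 17.0840%.

17.0840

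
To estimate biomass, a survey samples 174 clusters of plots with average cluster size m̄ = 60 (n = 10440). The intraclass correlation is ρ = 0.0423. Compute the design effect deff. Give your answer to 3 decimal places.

3.496

deff = 1 + (60 − 1)·0.0423 = 1 + 2.4957 = 3.4957.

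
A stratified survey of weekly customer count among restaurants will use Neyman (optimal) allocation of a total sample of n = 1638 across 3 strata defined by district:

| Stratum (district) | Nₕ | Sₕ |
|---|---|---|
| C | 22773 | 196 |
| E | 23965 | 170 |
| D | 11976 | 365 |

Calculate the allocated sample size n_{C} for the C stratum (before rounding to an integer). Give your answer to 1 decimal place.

566.4

Neyman allocation: nₕ = n·NₕSₕ / Σⱼ NⱼSⱼ.
Σ NⱼSⱼ = 22773·196 + 23965·170 + 11976·365 = 1.2908798 × 10^7.
n_{C} = 1638·22773·196 / (1.2908798 × 10^7) = 566.4.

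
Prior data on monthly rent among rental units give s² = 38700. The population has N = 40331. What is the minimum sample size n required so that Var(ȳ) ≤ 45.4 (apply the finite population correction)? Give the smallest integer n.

835

Without fpc, n₀ = s²/D = 38700/45.4 = 852.4229.
With fpc, (1 − n/N)·s²/n ≤ D requires n ≥ n₀/(1 + n₀/N) = 852.4229/(1 + 852.4229/40331) = 834.7793.
Rounding up, n = 835.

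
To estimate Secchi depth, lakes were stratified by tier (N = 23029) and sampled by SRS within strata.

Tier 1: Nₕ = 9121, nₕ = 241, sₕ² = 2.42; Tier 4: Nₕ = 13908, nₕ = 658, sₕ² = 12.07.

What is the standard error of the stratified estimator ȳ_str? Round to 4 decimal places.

0.0889

Var(ȳ_str) = Σₕ Wₕ²(1 − fₕ)sₕ²/nₕ with Wₕ = Nₕ/N, N = 23029.
Tier 1: Wₕ = 0.39606583; term = 0.39606583²·(1 − 0.02642254)·2.42/241 = 0.0015335699.
Tier 4: Wₕ = 0.60393417; term = 0.60393417²·(1 − 0.04731090)·12.07/658 = 0.0063739959.
Sum = 0.0079075658.
SE = √(0.0079075658) = 0.0889.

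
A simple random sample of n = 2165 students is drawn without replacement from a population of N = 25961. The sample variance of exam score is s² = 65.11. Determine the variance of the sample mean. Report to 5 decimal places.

Under SRS without replacement, Var(ȳ) = (1 − f)·s²/n with f = n/N = 2165/25961 = 0.08339432.
Var(ȳ) = (1 − 0.08339432)·65.11/2165 = 0.91660568·0.030073903 = 0.02756591.

0.02757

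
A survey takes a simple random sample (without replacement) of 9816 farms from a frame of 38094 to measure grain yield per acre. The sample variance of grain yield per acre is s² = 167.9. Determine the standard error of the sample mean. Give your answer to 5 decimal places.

Under SRS without replacement, Var(ȳ) = (1 − f)·s²/n with f = n/N = 9816/38094 = 0.25767837.
Var(ȳ) = (1 − 0.25767837)·167.9/9816 = 0.74232163·0.017104727 = 0.012697209.
SE(ȳ) = √(0.012697209) = 0.11268.

0.11268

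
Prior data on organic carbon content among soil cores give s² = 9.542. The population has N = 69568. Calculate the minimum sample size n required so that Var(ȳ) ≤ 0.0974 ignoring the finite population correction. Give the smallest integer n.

98

Without fpc, n₀ = s²/D = 9.542/0.0974 = 97.9671.
Rounding up, n = 98.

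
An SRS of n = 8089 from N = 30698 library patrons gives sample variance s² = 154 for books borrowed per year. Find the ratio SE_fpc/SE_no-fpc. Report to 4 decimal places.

f = n/N = 8089/30698 = 0.26350251.
SE_no-fpc = √(s²/n) = 0.13797898; SE_fpc = √((1−f)s²/n) = 0.11841278.
Ratio = √(1−f) = 0.85819432.

0.8582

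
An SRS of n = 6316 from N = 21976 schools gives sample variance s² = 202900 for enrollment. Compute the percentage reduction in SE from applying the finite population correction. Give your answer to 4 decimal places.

15.5846

f = n/N = 6316/21976 = 0.28740444.
SE_no-fpc = √(s²/n) = 5.6678711; SE_fpc = √((1−f)s²/n) = 4.7845546.
Ratio = √(1−f) = 0.84415375. Reduction = 100·(1 − 0.84415375) = 15.5846%.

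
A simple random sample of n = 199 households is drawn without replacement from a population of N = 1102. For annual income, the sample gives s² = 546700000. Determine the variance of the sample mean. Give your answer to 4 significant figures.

2.251 × 10^6

Under SRS without replacement, Var(ȳ) = (1 − f)·s²/n with f = n/N = 199/1102 = 0.18058076.
Var(ȳ) = (1 − 0.18058076)·546700000/199 = 0.81941924·2.7472362 × 10^6 = 2.2511382 × 10^6.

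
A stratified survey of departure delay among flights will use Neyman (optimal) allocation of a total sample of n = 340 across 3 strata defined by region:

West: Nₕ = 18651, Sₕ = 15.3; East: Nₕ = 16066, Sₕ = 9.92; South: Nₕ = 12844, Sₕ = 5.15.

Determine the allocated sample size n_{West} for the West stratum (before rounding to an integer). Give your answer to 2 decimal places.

189.91

Neyman allocation: nₕ = n·NₕSₕ / Σⱼ NⱼSⱼ.
Σ NⱼSⱼ = 18651·15.3 + 16066·9.92 + 12844·5.15 = 510881.62.
n_{West} = 340·18651·15.3 / 510881.62 = 189.91.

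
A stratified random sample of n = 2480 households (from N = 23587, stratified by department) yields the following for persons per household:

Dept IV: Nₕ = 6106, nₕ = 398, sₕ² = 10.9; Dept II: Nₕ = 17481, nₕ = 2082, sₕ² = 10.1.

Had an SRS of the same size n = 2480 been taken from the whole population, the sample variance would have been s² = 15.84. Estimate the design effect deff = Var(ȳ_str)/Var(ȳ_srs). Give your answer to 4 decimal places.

0.7109

Var(ȳ_str) = Σ Wₕ²(1−fₕ)sₕ²/nₕ with Wₕ = Nₕ/23587:
  Dept IV: (6106/23587)²·(1−398/6106)·10.9/398 = 0.0017156898
  Dept II: (17481/23587)²·(1−2082/17481)·10.1/2082 = 0.0023472212
  → Var(ȳ_str) = 0.004062911.
Var(ȳ_srs) = (1 − 2480/23587)·15.84/2480 = 0.0057155404.
deff = 0.004062911 / 0.0057155404 = 0.7109.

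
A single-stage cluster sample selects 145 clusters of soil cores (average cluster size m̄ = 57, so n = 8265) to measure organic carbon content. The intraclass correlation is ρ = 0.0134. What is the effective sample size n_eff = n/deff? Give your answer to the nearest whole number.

4722

deff = 1 + (57 − 1)·0.0134 = 1 + 0.7504 = 1.7504.
n_eff = 8265 / 1.7504 = 4722.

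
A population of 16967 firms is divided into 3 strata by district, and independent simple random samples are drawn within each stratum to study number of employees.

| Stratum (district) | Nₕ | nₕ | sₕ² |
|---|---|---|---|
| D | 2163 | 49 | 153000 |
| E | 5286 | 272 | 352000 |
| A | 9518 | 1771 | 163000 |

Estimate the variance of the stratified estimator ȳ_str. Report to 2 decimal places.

192.32

Var(ȳ_str) = Σₕ Wₕ²(1 − fₕ)sₕ²/nₕ with Wₕ = Nₕ/N, N = 16967.
D: Wₕ = 0.12748276; term = 0.12748276²·(1 − 0.02265372)·153000/49 = 49.596009.
E: Wₕ = 0.31154594; term = 0.31154594²·(1 − 0.05145668)·352000/272 = 119.14481.
A: Wₕ = 0.56097130; term = 0.56097130²·(1 − 0.18606850)·163000/1771 = 23.574266.
Sum = 192.31509.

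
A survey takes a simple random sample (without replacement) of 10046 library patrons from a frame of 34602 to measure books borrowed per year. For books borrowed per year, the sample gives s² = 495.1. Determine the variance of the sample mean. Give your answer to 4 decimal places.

0.0350

Under SRS without replacement, Var(ȳ) = (1 − f)·s²/n with f = n/N = 10046/34602 = 0.29033004.
Var(ȳ) = (1 − 0.29033004)·495.1/10046 = 0.70966996·0.049283297 = 0.034974875.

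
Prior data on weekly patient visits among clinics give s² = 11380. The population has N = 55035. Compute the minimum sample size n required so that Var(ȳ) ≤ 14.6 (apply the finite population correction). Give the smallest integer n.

Without fpc, n₀ = s²/D = 11380/14.6 = 779.4521.
With fpc, (1 − n/N)·s²/n ≤ D requires n ≥ n₀/(1 + n₀/N) = 779.4521/(1 + 779.4521/55035) = 768.5670.
Rounding up, n = 769.

769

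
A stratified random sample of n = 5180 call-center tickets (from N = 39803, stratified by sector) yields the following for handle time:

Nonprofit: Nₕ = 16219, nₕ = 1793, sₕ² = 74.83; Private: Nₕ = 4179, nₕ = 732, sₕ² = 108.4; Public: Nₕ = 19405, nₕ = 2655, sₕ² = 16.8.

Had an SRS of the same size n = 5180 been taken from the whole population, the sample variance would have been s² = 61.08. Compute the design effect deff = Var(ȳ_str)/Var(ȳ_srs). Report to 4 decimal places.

Var(ȳ_str) = Σ Wₕ²(1−fₕ)sₕ²/nₕ with Wₕ = Nₕ/39803:
  Nonprofit: (16219/39803)²·(1−1793/16219)·74.83/1793 = 0.0061635915
  Private: (4179/39803)²·(1−732/4179)·108.4/732 = 0.001346481
  Public: (19405/39803)²·(1−2655/19405)·16.8/2655 = 0.0012982
  → Var(ȳ_str) = 0.0088082725.
Var(ȳ_srs) = (1 − 5180/39803)·61.08/5180 = 0.010256948.
deff = 0.0088082725 / 0.010256948 = 0.8588.

0.8588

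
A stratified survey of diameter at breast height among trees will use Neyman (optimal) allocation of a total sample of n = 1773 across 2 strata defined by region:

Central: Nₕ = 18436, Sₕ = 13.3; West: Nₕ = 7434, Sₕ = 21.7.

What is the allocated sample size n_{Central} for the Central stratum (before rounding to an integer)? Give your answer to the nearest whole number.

1069

Neyman allocation: nₕ = n·NₕSₕ / Σⱼ NⱼSⱼ.
Σ NⱼSⱼ = 18436·13.3 + 7434·21.7 = 406516.6.
n_{Central} = 1773·18436·13.3 / 406516.6 = 1069.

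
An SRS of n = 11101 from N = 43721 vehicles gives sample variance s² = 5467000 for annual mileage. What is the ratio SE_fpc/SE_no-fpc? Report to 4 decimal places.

0.8638

f = n/N = 11101/43721 = 0.25390545.
SE_no-fpc = √(s²/n) = 22.191849; SE_fpc = √((1−f)s²/n) = 19.168601.
Ratio = √(1−f) = 0.86376765.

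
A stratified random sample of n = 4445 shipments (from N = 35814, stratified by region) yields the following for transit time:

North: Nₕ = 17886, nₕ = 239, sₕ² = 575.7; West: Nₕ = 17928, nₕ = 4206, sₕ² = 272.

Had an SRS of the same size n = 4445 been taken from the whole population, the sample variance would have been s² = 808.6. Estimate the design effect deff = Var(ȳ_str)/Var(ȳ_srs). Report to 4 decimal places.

3.7981

Var(ȳ_str) = Σ Wₕ²(1−fₕ)sₕ²/nₕ with Wₕ = Nₕ/35814:
  North: (17886/35814)²·(1−239/17886)·575.7/239 = 0.59275712
  West: (17928/35814)²·(1−4206/17928)·272/4206 = 0.012403471
  → Var(ȳ_str) = 0.60516059.
Var(ȳ_srs) = (1 − 4445/35814)·808.6/4445 = 0.1593345.
deff = 0.60516059 / 0.1593345 = 3.7981.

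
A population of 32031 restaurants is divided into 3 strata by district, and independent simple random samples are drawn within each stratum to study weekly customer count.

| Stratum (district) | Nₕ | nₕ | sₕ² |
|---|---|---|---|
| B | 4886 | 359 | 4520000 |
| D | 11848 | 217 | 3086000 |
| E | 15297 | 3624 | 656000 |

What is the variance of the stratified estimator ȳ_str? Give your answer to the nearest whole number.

Var(ȳ_str) = Σₕ Wₕ²(1 − fₕ)sₕ²/nₕ with Wₕ = Nₕ/N, N = 32031.
B: Wₕ = 0.15253973; term = 0.15253973²·(1 − 0.07347524)·4520000/359 = 271.43569.
D: Wₕ = 0.36989167; term = 0.36989167²·(1 − 0.01831533)·3086000/217 = 1910.1052.
E: Wₕ = 0.47756861; term = 0.47756861²·(1 − 0.23690920)·656000/3624 = 31.503834.
Sum = 2213.0447.

2213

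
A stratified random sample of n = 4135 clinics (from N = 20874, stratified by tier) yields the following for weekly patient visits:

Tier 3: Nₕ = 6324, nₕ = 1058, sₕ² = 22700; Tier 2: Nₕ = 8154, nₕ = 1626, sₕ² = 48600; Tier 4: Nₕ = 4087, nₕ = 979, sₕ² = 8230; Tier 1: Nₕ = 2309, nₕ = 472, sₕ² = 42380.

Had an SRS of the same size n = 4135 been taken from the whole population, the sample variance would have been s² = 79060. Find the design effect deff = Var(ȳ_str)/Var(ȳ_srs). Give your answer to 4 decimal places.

Var(ȳ_str) = Σ Wₕ²(1−fₕ)sₕ²/nₕ with Wₕ = Nₕ/20874:
  Tier 3: (6324/20874)²·(1−1058/6324)·22700/1058 = 1.6398403
  Tier 2: (8154/20874)²·(1−1626/8154)·48600/1626 = 3.6513648
  Tier 4: (4087/20874)²·(1−979/4087)·8230/979 = 0.24507072
  Tier 1: (2309/20874)²·(1−472/2309)·42380/472 = 0.87405887
  → Var(ȳ_str) = 6.4103347.
Var(ȳ_srs) = (1 − 4135/20874)·79060/4135 = 15.332223.
deff = 6.4103347 / 15.332223 = 0.4181.

0.4181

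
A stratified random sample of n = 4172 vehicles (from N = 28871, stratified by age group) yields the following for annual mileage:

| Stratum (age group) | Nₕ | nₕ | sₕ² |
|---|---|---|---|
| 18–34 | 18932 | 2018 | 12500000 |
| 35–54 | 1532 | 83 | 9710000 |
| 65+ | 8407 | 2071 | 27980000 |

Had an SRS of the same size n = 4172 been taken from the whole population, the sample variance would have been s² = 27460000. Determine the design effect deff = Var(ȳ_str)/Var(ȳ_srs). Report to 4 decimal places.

0.6313

Var(ȳ_str) = Σ Wₕ²(1−fₕ)sₕ²/nₕ with Wₕ = Nₕ/28871:
  18–34: (18932/28871)²·(1−2018/18932)·12500000/2018 = 2379.6222
  35–54: (1532/28871)²·(1−83/1532)·9710000/83 = 311.56211
  65+: (8407/28871)²·(1−2071/8407)·27980000/2071 = 863.3764
  → Var(ȳ_str) = 3554.5607.
Var(ȳ_srs) = (1 − 4172/28871)·27460000/4172 = 5630.8476.
deff = 3554.5607 / 5630.8476 = 0.6313.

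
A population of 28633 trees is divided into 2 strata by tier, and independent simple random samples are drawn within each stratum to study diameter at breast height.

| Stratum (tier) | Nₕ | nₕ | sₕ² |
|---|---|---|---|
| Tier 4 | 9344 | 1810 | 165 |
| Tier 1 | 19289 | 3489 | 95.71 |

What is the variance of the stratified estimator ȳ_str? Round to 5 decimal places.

0.01803

Var(ȳ_str) = Σₕ Wₕ²(1 − fₕ)sₕ²/nₕ with Wₕ = Nₕ/N, N = 28633.
Tier 4: Wₕ = 0.32633674; term = 0.32633674²·(1 − 0.19370719)·165/1810 = 0.0078276267.
Tier 1: Wₕ = 0.67366326; term = 0.67366326²·(1 − 0.18088029)·95.71/3489 = 0.0101974.
Sum = 0.018025027.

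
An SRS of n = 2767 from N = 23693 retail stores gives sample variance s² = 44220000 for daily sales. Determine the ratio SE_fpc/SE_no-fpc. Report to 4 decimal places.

f = n/N = 2767/23693 = 0.11678555.
SE_no-fpc = √(s²/n) = 126.4168; SE_fpc = √((1−f)s²/n) = 118.80586.
Ratio = √(1−f) = 0.93979490.

0.9398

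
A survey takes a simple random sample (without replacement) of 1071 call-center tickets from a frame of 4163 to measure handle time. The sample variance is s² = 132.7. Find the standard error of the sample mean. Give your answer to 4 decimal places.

Under SRS without replacement, Var(ȳ) = (1 − f)·s²/n with f = n/N = 1071/4163 = 0.25726639.
Var(ȳ) = (1 − 0.25726639)·132.7/1071 = 0.74273361·0.12390289 = 0.092026844.
SE(ȳ) = √(0.092026844) = 0.3034.

0.3034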